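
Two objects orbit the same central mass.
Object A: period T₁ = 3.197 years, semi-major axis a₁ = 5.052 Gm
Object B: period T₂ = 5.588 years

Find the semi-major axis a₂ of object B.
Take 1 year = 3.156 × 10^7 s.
T₁ = 3.197 years = 1.00897 × 10^8 s
T₂ = 5.588 years = 1.76357 × 10^8 s
a₁ = 5.052 Gm = 5.052 × 10^9 m
Kepler's third law: (T₂/T₁)² = (a₂/a₁)³  ⇒  a₂ = a₁ (T₂/T₁)^(2/3)
T₂/T₁ = 1.74789
(T₂/T₁)^(2/3) = 1.45103
a₂ = 5.052 × 10^9 m × 1.45103 = 7.33059 × 10^9 m ≈ 7.331 Gm

Final answer: a₂ = 7.331 Gm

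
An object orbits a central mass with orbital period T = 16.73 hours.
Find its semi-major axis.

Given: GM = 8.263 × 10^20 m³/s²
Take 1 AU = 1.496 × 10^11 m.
T = 16.73 hours = 60228 s
GM = 8.263 × 10^20 m³/s²
Kepler's third law: a³ = GM T² / (4π²)
T² = 3.62741 × 10^9 s²
a³ = (8.263 × 10^20) × (3.62741 × 10^9) / (4π²) = 7.59233 × 10^28 m³
a = (a³)^(1/3) = 4.2344 × 10^9 m ≈ 0.0283 AU

Final answer: 0.0283 AU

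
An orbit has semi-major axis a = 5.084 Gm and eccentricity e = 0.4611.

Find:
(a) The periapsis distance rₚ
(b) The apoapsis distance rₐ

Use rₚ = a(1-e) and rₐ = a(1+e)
a = 5.084 Gm = 5.084 × 10^9 m
e = 0.4611:  1 − e = 0.5389,  1 + e = 1.4611
(a) rₚ = a(1 − e) = 5.084 × 10^9 m × 0.5389 = 2.73977 × 10^9 m ≈ 2.74 Gm
(b) rₐ = a(1 + e) = 5.084 × 10^9 m × 1.4611 = 7.42823 × 10^9 m ≈ 7.428 Gm

Final answer:
(a) rₚ = 2.74 Gm
(b) rₐ = 7.428 Gm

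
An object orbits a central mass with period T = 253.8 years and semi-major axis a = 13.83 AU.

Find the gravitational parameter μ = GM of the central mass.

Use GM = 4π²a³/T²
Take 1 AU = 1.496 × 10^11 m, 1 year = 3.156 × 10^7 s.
T = 253.8 years = 8.00993 × 10^9 s
a = 13.83 AU = 2.06897 × 10^12 m
a³ = 8.85648 × 10^36 m³
T² = 6.41589 × 10^19 s²
GM = 4π² × (8.85648 × 10^36) / (6.41589 × 10^19) = 5.44959 × 10^18 m³/s²
GM ≈ 5.45 × 10^18 m³/s²

Final answer: GM = 5.45 × 10^18 m³/s²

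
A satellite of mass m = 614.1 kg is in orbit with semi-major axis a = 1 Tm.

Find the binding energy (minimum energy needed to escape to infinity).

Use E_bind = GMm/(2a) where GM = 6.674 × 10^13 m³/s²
a = 1 Tm = 1 × 10^12 m
GM = 6.674 × 10^13 m³/s²
m = 614.1 kg
GMm = 6.674 × 10^13 × 614.1 = 4.0985 × 10^16 m³·kg/s²
2a = 2 × 10^12 m
E_bind = GMm/(2a) = 20492.5 J ≈ 20.49 kJ

Final answer: 20.49 kJ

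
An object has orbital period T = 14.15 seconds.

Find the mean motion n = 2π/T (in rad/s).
T = 14.15 seconds
n = 2π / 14.15 s = 0.444041 rad/s ≈ 0.444 rad/s

Final answer: n = 0.444 rad/s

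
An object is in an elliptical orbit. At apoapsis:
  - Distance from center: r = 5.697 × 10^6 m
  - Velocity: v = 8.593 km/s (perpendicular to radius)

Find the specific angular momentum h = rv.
r = 5.697 × 10^6 m
v = 8.593 km/s = 8593 m/s
h = rv = 5.697 × 10^6 × 8593 = 4.89543 × 10^10 m²/s ≈ 4.895 × 10^10 m²/s

Final answer: h = 4.895 × 10^10 m²/s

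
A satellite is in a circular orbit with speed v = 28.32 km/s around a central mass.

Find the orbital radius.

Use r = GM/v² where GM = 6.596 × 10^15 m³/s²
v = 28.32 km/s = 28320 m/s
GM = 6.596 × 10^15 m³/s²
v² = 8.02022 × 10^8 m²/s²
r = GM/v² = (6.596 × 10^15) / (8.02022 × 10^8) = 8.22421 × 10^6 m ≈ 8.224 Mm

Final answer: 8.224 Mm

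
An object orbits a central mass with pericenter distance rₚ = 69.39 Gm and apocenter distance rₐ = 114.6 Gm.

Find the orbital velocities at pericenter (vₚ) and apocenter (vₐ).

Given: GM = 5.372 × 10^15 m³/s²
rₚ = 69.39 Gm = 6.939 × 10^10 m
rₐ = 114.6 Gm = 1.146 × 10^11 m
GM = 5.372 × 10^15 m³/s²
a = (rₚ + rₐ)/2 = 9.1995 × 10^10 m
Vis-viva: v² = GM (2/r − 1/a)
vₚ² = 5.372 × 10^15 × (2.88226 × 10^-11 − 1.08702 × 10^-11) = 96440.5 m²/s²
vₚ = 310.549 m/s ≈ 310.5 m/s
vₐ² = 5.372 × 10^15 × (1.7452 × 10^-11 − 1.08702 × 10^-11) = 35357.7 m²/s²
vₐ = 188.036 m/s ≈ 188 m/s

Final answer: vₚ = 310.5 m/s, vₐ = 188 m/s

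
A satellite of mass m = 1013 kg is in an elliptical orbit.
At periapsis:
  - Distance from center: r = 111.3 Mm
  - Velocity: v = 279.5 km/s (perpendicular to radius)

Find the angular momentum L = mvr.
r = 111.3 Mm = 1.113 × 10^8 m
v = 279.5 km/s = 279500 m/s
vr = 279500 × 1.113 × 10^8 = 3.11084 × 10^13 m²/s
L = m × vr = 1013 × 3.11084 × 10^13 = 3.15128 × 10^16 kg·m²/s ≈ 3.151 × 10^16 kg·m²/s

Final answer: L = 3.151 × 10^16 kg·m²/s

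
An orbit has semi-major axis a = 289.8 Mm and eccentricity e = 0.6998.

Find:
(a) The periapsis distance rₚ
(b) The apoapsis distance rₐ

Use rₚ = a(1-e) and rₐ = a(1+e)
a = 289.8 Mm = 2.898 × 10^8 m
e = 0.6998:  1 − e = 0.3002,  1 + e = 1.6998
(a) rₚ = a(1 − e) = 2.898 × 10^8 m × 0.3002 = 8.6998 × 10^7 m ≈ 87 Mm
(b) rₐ = a(1 + e) = 2.898 × 10^8 m × 1.6998 = 4.92602 × 10^8 m ≈ 492.6 Mm

Final answer:
(a) rₚ = 87 Mm
(b) rₐ = 492.6 Mm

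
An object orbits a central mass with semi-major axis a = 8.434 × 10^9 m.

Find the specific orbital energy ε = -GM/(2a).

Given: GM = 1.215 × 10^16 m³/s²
a = 8.434 × 10^9 m
GM = 1.215 × 10^16 m³/s²
2a = 1.6868 × 10^10 m
ε = −GM/(2a) = -720299 J/kg ≈ -720.3 kJ/kg

Final answer: -720.3 kJ/kg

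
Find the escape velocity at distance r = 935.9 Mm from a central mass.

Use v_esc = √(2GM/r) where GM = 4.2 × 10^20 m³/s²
r = 935.9 Mm = 9.359 × 10^8 m
GM = 4.2 × 10^20 m³/s²
2GM/r = 2 × (4.2 × 10^20) / (9.359 × 10^8) = 8.97532 × 10^11 m²/s²
v_esc = √(2GM/r) = 947382 m/s ≈ 947.4 km/s

Final answer: 947.4 km/s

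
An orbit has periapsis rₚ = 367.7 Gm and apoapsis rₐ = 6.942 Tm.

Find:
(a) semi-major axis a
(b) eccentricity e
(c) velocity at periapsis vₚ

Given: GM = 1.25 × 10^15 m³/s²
rₚ = 367.7 Gm = 3.677 × 10^11 m
rₐ = 6.942 Tm = 6.942 × 10^12 m
GM = 1.25 × 10^15 m³/s²
a = (rₚ + rₐ)/2 = 3.65485 × 10^12 m
e = (rₐ − rₚ)/(rₐ + rₚ) = (6.5743 × 10^12) / (7.3097 × 10^12) = 0.899394
(a) a = 3.65485 × 10^12 m ≈ 3.655 Tm
(b) e = 0.899394 ≈ 0.8994
(c) vₚ² = GM (2/rₚ − 1/a) = 1.25 × 10^15 × (5.43922 × 10^-12 − 2.73609 × 10^-13) = 6457.01 m²/s²;  vₚ = 80.3555 m/s ≈ 80.36 m/s

Final answer:
(a) semi-major axis a = 3.655 Tm
(b) eccentricity e = 0.8994
(c) velocity at periapsis vₚ = 80.36 m/s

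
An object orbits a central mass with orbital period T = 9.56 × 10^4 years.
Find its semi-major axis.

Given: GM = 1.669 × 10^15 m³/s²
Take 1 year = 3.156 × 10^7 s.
T = 9.56 × 10^4 years = 3.01714 × 10^12 s
GM = 1.669 × 10^15 m³/s²
Kepler's third law: a³ = GM T² / (4π²)
T² = 9.10311 × 10^24 s²
a³ = (1.669 × 10^15) × (9.10311 × 10^24) / (4π²) = 3.84845 × 10^38 m³
a = (a³)^(1/3) = 7.27381 × 10^12 m ≈ 7.274 × 10^12 m

Final answer: 7.274 × 10^12 m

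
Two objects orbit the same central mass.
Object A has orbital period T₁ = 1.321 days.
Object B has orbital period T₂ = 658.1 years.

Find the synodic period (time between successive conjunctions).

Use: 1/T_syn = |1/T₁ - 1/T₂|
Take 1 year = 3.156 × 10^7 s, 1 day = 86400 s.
T₁ = 1.321 days = 114134 s
T₂ = 658.1 years = 2.07696 × 10^10 s
1/T₁ = 8.7616 × 10^-6 s⁻¹
1/T₂ = 4.81472 × 10^-11 s⁻¹
|1/T₁ − 1/T₂| = 8.76155 × 10^-6 s⁻¹
T_syn = 1 / |1/T₁ − 1/T₂| = 114135 s ≈ 1.321 days

Final answer: T_syn = 1.321 days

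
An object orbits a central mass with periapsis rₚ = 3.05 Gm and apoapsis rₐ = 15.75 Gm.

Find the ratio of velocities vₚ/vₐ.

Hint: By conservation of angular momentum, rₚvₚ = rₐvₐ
rₚ = 3.05 Gm = 3.05 × 10^9 m
rₐ = 15.75 Gm = 1.575 × 10^10 m
rₚvₚ = rₐvₐ  ⇒  vₚ/vₐ = rₐ/rₚ
vₚ/vₐ = (1.575 × 10^10) / (3.05 × 10^9) = 5.16393

Final answer: vₚ/vₐ = 5.164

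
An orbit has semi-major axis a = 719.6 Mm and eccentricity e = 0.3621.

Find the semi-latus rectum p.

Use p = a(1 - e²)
a = 719.6 Mm = 7.196 × 10^8 m
e = 0.3621,  e² = 0.131116,  1 − e² = 0.868884
p = a(1 − e²) = 7.196 × 10^8 m × 0.868884 = 6.25249 × 10^8 m ≈ 625.2 Mm

Final answer: p = 625.2 Mm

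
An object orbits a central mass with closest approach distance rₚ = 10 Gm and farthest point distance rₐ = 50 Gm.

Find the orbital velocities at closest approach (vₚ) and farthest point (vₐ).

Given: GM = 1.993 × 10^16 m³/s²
rₚ = 10 Gm = 1 × 10^10 m
rₐ = 50 Gm = 5 × 10^10 m
GM = 1.993 × 10^16 m³/s²
a = (rₚ + rₐ)/2 = 3 × 10^10 m
Vis-viva: v² = GM (2/r − 1/a)
vₚ² = 1.993 × 10^16 × (2 × 10^-10 − 3.33333 × 10^-11) = 3.32167 × 10^6 m²/s²
vₚ = 1822.54 m/s ≈ 1.823 km/s
vₐ² = 1.993 × 10^16 × (4 × 10^-11 − 3.33333 × 10^-11) = 132867 m²/s²
vₐ = 364.509 m/s ≈ 364.5 m/s

Final answer: vₚ = 1.823 km/s, vₐ = 364.5 m/s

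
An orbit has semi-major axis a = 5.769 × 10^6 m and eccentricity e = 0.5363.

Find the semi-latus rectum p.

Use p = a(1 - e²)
a = 5.769 × 10^6 m
e = 0.5363,  e² = 0.287618,  1 − e² = 0.712382
p = a(1 − e²) = 5.769 × 10^6 m × 0.712382 = 4.10973 × 10^6 m ≈ 4.11 × 10^6 m

Final answer: p = 4.11 × 10^6 m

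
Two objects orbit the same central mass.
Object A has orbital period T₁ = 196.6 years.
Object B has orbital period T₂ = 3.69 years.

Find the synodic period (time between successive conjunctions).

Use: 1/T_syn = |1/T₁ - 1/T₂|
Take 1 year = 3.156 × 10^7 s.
T₁ = 196.6 years = 6.2047 × 10^9 s
T₂ = 3.69 years = 1.16456 × 10^8 s
1/T₁ = 1.61168 × 10^-10 s⁻¹
1/T₂ = 8.5869 × 10^-9 s⁻¹
|1/T₁ − 1/T₂| = 8.42574 × 10^-9 s⁻¹
T_syn = 1 / |1/T₁ − 1/T₂| = 1.18684 × 10^8 s ≈ 3.761 years

Final answer: T_syn = 3.761 years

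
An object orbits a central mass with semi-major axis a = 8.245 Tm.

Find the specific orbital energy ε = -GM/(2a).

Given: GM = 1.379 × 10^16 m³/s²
a = 8.245 Tm = 8.245 × 10^12 m
GM = 1.379 × 10^16 m³/s²
2a = 1.649 × 10^13 m
ε = −GM/(2a) = -836.264 J/kg ≈ -836.3 J/kg

Final answer: -836.3 J/kg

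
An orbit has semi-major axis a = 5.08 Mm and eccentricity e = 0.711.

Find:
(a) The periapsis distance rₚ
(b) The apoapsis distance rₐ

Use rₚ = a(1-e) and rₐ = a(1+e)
a = 5.08 Mm = 5.08 × 10^6 m
e = 0.711:  1 − e = 0.289,  1 + e = 1.711
(a) rₚ = a(1 − e) = 5.08 × 10^6 m × 0.289 = 1.46812 × 10^6 m ≈ 1.468 Mm
(b) rₐ = a(1 + e) = 5.08 × 10^6 m × 1.711 = 8.69188 × 10^6 m ≈ 8.692 Mm

Final answer:
(a) rₚ = 1.468 Mm
(b) rₐ = 8.692 Mm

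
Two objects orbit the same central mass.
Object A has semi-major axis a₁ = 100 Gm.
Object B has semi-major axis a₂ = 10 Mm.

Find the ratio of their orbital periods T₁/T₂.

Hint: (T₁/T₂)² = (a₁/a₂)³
a₁ = 100 Gm = 1 × 10^11 m
a₂ = 10 Mm = 1 × 10^7 m
a₁/a₂ = 10000
T₁/T₂ = (a₁/a₂)^(3/2) = (10000)^1.5 = 1 × 10^6

Final answer: T₁/T₂ = 1 × 10^6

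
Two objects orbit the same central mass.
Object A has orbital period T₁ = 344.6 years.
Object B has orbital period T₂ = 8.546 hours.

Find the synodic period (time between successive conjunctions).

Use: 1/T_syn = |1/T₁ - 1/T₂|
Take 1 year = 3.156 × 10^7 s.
T₁ = 344.6 years = 1.08756 × 10^10 s
T₂ = 8.546 hours = 30765.6 s
1/T₁ = 9.19492 × 10^-11 s⁻¹
1/T₂ = 3.25038 × 10^-5 s⁻¹
|1/T₁ − 1/T₂| = 3.25037 × 10^-5 s⁻¹
T_syn = 1 / |1/T₁ − 1/T₂| = 30765.7 s ≈ 8.546 hours

Final answer: T_syn = 8.546 hours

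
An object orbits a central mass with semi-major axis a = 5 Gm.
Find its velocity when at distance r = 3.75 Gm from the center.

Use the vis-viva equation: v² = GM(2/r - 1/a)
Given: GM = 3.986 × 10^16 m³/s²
a = 5 Gm = 5 × 10^9 m
r = 3.75 Gm = 3.75 × 10^9 m
GM = 3.986 × 10^16 m³/s²
2/r − 1/a = 5.33333 × 10^-10 − 2 × 10^-10 = 3.33333 × 10^-10 m⁻¹
v² = GM (2/r − 1/a) = 1.32867 × 10^7 m²/s²
v = 3645.09 m/s ≈ 3.645 km/s

Final answer: 3.645 km/s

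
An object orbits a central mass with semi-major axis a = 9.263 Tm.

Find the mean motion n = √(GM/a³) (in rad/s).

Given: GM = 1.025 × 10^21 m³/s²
a = 9.263 Tm = 9.263 × 10^12 m
GM = 1.025 × 10^21 m³/s²
a³ = 7.94795 × 10^38 m³
GM/a³ = (1.025 × 10^21) / (7.94795 × 10^38) = 1.28964 × 10^-18 s⁻²
n = √(GM/a³) = 1.13562 × 10^-9 rad/s ≈ 1.136 × 10^-9 rad/s

Final answer: n = 1.136 × 10^-9 rad/s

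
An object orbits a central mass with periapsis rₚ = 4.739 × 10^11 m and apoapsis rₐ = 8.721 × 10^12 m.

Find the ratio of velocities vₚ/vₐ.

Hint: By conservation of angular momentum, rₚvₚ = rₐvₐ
rₚ = 4.739 × 10^11 m
rₐ = 8.721 × 10^12 m
rₚvₚ = rₐvₐ  ⇒  vₚ/vₐ = rₐ/rₚ
vₚ/vₐ = (8.721 × 10^12) / (4.739 × 10^11) = 18.4026

Final answer: vₚ/vₐ = 18.4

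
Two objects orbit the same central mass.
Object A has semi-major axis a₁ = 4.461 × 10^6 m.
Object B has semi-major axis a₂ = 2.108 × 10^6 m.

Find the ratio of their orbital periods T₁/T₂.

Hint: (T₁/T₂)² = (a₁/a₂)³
a₁ = 4.461 × 10^6 m
a₂ = 2.108 × 10^6 m
a₁/a₂ = 2.11622
T₁/T₂ = (a₁/a₂)^(3/2) = (2.11622)^1.5 = 3.07852

Final answer: T₁/T₂ = 3.079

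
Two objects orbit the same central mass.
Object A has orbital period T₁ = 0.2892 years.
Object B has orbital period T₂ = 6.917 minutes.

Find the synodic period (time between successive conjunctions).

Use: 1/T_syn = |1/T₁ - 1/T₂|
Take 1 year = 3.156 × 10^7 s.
T₁ = 0.2892 years = 9.12715 × 10^6 s
T₂ = 6.917 minutes = 415.02 s
1/T₁ = 1.09563 × 10^-7 s⁻¹
1/T₂ = 0.00240952 s⁻¹
|1/T₁ − 1/T₂| = 0.00240941 s⁻¹
T_syn = 1 / |1/T₁ − 1/T₂| = 415.039 s ≈ 6.917 minutes

Final answer: T_syn = 6.917 minutes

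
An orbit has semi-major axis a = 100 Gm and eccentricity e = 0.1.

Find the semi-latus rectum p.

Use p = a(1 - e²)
a = 100 Gm = 1 × 10^11 m
e = 0.1,  e² = 0.01,  1 − e² = 0.99
p = a(1 − e²) = 1 × 10^11 m × 0.99 = 9.9 × 10^10 m ≈ 99 Gm

Final answer: p = 99 Gm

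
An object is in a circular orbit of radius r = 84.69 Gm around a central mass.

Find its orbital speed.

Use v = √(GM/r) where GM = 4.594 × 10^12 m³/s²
r = 84.69 Gm = 8.469 × 10^10 m
GM = 4.594 × 10^12 m³/s²
GM/r = (4.594 × 10^12) / (8.469 × 10^10) = 54.2449 m²/s²
v = √(GM/r) = 7.36511 m/s ≈ 7.365 m/s

Final answer: 7.365 m/s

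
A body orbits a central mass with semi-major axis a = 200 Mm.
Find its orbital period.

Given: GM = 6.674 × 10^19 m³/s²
a = 200 Mm = 2 × 10^8 m
GM = 6.674 × 10^19 m³/s²
a³ = 8 × 10^24 m³
T = 2π √(a³/GM) = 2π √((8 × 10^24) / (6.674 × 10^19)) = 2π × 346.22 s
T = 2175.36 s ≈ 36.26 minutes

Final answer: 36.26 minutes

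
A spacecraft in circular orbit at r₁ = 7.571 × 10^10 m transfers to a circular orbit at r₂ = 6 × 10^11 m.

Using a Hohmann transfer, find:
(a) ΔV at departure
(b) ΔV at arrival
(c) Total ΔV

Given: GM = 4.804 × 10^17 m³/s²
r₁ = 7.571 × 10^10 m
r₂ = 6 × 10^11 m
GM = 4.804 × 10^17 m³/s²
Transfer ellipse: a_t = (r₁ + r₂)/2 = 3.37855 × 10^11 m
Circular speed at r₁: v₁ = √(GM/r₁) = 2518.98 m/s
Transfer speed at r₁ (periapsis): v₁ₜ = √(GM(2/r₁ − 1/a_t)) = 3356.88 m/s
(a) ΔV₁ = v₁ₜ − v₁ = 837.895 m/s ≈ 837.9 m/s
Circular speed at r₂: v₂ = √(GM/r₂) = 894.8 m/s
Transfer speed at r₂ (apoapsis): v₂ₜ = √(GM(2/r₂ − 1/a_t)) = 423.582 m/s
(b) ΔV₂ = v₂ − v₂ₜ = 471.218 m/s ≈ 471.2 m/s
(c) ΔV_total = ΔV₁ + ΔV₂ = 1309.11 m/s ≈ 1.309 km/s

Final answer:
(a) ΔV₁ = 837.9 m/s
(b) ΔV₂ = 471.2 m/s
(c) ΔV_total = 1.309 km/s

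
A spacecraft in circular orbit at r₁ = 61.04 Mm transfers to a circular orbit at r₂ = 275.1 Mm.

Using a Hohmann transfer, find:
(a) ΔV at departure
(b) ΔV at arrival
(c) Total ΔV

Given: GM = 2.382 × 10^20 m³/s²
r₁ = 61.04 Mm = 6.104 × 10^7 m
r₂ = 275.1 Mm = 2.751 × 10^8 m
GM = 2.382 × 10^20 m³/s²
Transfer ellipse: a_t = (r₁ + r₂)/2 = 1.6807 × 10^8 m
Circular speed at r₁: v₁ = √(GM/r₁) = 1.97544 × 10^6 m/s
Transfer speed at r₁ (periapsis): v₁ₜ = √(GM(2/r₁ − 1/a_t)) = 2.52734 × 10^6 m/s
(a) ΔV₁ = v₁ₜ − v₁ = 551902 m/s ≈ 551.9 km/s
Circular speed at r₂: v₂ = √(GM/r₂) = 930520 m/s
Transfer speed at r₂ (apoapsis): v₂ₜ = √(GM(2/r₂ − 1/a_t)) = 560774 m/s
(b) ΔV₂ = v₂ − v₂ₜ = 369746 m/s ≈ 369.7 km/s
(c) ΔV_total = ΔV₁ + ΔV₂ = 921648 m/s ≈ 921.6 km/s

Final answer:
(a) ΔV₁ = 551.9 km/s
(b) ΔV₂ = 369.7 km/s
(c) ΔV_total = 921.6 km/s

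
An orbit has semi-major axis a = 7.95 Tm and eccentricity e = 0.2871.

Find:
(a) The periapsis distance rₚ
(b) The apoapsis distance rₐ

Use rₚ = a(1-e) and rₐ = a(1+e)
a = 7.95 Tm = 7.95 × 10^12 m
e = 0.2871:  1 − e = 0.7129,  1 + e = 1.2871
(a) rₚ = a(1 − e) = 7.95 × 10^12 m × 0.7129 = 5.66756 × 10^12 m ≈ 5.668 Tm
(b) rₐ = a(1 + e) = 7.95 × 10^12 m × 1.2871 = 1.02324 × 10^13 m ≈ 10.23 Tm

Final answer:
(a) rₚ = 5.668 Tm
(b) rₐ = 10.23 Tm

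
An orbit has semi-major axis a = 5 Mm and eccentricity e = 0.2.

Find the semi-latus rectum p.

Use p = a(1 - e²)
a = 5 Mm = 5 × 10^6 m
e = 0.2,  e² = 0.04,  1 − e² = 0.96
p = a(1 − e²) = 5 × 10^6 m × 0.96 = 4.8 × 10^6 m ≈ 4.8 Mm

Final answer: p = 4.8 Mm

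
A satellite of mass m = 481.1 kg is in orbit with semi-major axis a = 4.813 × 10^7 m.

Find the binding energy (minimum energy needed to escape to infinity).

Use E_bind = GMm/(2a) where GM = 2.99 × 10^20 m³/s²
a = 4.813 × 10^7 m
GM = 2.99 × 10^20 m³/s²
m = 481.1 kg
GMm = 2.99 × 10^20 × 481.1 = 1.43849 × 10^23 m³·kg/s²
2a = 9.626 × 10^7 m
E_bind = GMm/(2a) = 1.49438 × 10^15 J ≈ 1.494 PJ

Final answer: 1.494 PJ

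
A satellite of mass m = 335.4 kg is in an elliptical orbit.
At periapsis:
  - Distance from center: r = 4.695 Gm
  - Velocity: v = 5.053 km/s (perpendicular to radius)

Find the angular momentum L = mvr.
r = 4.695 Gm = 4.695 × 10^9 m
v = 5.053 km/s = 5053 m/s
vr = 5053 × 4.695 × 10^9 = 2.37238 × 10^13 m²/s
L = m × vr = 335.4 × 2.37238 × 10^13 = 7.95697 × 10^15 kg·m²/s ≈ 7.957 × 10^15 kg·m²/s

Final answer: L = 7.957 × 10^15 kg·m²/s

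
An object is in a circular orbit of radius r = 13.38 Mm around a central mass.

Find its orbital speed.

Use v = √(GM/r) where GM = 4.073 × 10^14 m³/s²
r = 13.38 Mm = 1.338 × 10^7 m
GM = 4.073 × 10^14 m³/s²
GM/r = (4.073 × 10^14) / (1.338 × 10^7) = 3.0441 × 10^7 m²/s²
v = √(GM/r) = 5517.33 m/s ≈ 5.517 km/s

Final answer: 5.517 km/s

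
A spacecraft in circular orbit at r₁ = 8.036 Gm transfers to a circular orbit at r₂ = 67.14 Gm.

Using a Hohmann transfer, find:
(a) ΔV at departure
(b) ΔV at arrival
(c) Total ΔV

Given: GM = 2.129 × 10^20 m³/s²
r₁ = 8.036 Gm = 8.036 × 10^9 m
r₂ = 67.14 Gm = 6.714 × 10^10 m
GM = 2.129 × 10^20 m³/s²
Transfer ellipse: a_t = (r₁ + r₂)/2 = 3.7588 × 10^10 m
Circular speed at r₁: v₁ = √(GM/r₁) = 162768 m/s
Transfer speed at r₁ (periapsis): v₁ₜ = √(GM(2/r₁ − 1/a_t)) = 217537 m/s
(a) ΔV₁ = v₁ₜ − v₁ = 54769.8 m/s ≈ 54.77 km/s
Circular speed at r₂: v₂ = √(GM/r₂) = 56311.5 m/s
Transfer speed at r₂ (apoapsis): v₂ₜ = √(GM(2/r₂ − 1/a_t)) = 26037.1 m/s
(b) ΔV₂ = v₂ − v₂ₜ = 30274.4 m/s ≈ 30.27 km/s
(c) ΔV_total = ΔV₁ + ΔV₂ = 85044.2 m/s ≈ 85.04 km/s

Final answer:
(a) ΔV₁ = 54.77 km/s
(b) ΔV₂ = 30.27 km/s
(c) ΔV_total = 85.04 km/s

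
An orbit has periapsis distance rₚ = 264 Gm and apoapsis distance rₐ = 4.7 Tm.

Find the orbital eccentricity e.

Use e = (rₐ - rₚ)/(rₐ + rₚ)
rₚ = 264 Gm = 2.64 × 10^11 m
rₐ = 4.7 Tm = 4.7 × 10^12 m
rₐ − rₚ = 4.436 × 10^12 m
rₐ + rₚ = 4.964 × 10^12 m
e = (rₐ − rₚ)/(rₐ + rₚ) = 0.893634

Final answer: e = 0.8936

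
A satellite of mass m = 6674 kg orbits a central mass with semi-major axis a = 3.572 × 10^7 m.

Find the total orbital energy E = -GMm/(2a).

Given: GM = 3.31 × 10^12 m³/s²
a = 3.572 × 10^7 m
GM = 3.31 × 10^12 m³/s²
2a = 7.144 × 10^7 m
GMm = 3.31 × 10^12 × 6674 = 2.20909 × 10^16 m³·kg/s²
E = −GMm/(2a) = -3.09224 × 10^8 J ≈ -309.2 MJ

Final answer: -309.2 MJ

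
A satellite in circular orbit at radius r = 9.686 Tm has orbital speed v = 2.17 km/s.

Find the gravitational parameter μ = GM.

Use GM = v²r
r = 9.686 Tm = 9.686 × 10^12 m
v = 2.17 km/s = 2170 m/s
v² = 4.7089 × 10^6 m²/s²
GM = v²r = 4.7089 × 10^6 × 9.686 × 10^12 = 4.56104 × 10^19 m³/s²
GM ≈ 4.561 × 10^19 m³/s²

Final answer: GM = 4.561 × 10^19 m³/s²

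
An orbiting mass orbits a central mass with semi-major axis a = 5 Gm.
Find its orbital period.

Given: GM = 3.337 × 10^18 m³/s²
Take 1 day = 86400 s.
a = 5 Gm = 5 × 10^9 m
GM = 3.337 × 10^18 m³/s²
a³ = 1.25 × 10^29 m³
T = 2π √(a³/GM) = 2π √((1.25 × 10^29) / (3.337 × 10^18)) = 2π × 193543 s
T = 1.21606 × 10^6 s ≈ 14.07 days

Final answer: 14.07 days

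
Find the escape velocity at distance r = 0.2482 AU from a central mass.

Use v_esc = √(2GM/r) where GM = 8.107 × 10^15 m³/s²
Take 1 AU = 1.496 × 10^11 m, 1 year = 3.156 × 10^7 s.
r = 0.2482 AU = 3.71307 × 10^10 m
GM = 8.107 × 10^15 m³/s²
2GM/r = 2 × (8.107 × 10^15) / (3.71307 × 10^10) = 436673 m²/s²
v_esc = √(2GM/r) = 660.813 m/s ≈ 0.1394 AU/year

Final answer: 0.1394 AU/year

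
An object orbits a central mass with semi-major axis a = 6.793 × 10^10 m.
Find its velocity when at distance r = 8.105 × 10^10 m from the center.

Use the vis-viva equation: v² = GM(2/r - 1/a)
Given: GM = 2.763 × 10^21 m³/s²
a = 6.793 × 10^10 m
r = 8.105 × 10^10 m
GM = 2.763 × 10^21 m³/s²
2/r − 1/a = 2.46761 × 10^-11 − 1.4721 × 10^-11 = 9.95509 × 10^-12 m⁻¹
v² = GM (2/r − 1/a) = 2.75059 × 10^10 m²/s²
v = 165849 m/s ≈ 165.8 km/s

Final answer: 165.8 km/s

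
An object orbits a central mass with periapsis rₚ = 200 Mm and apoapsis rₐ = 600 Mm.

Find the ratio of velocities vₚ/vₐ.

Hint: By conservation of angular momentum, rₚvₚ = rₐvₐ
rₚ = 200 Mm = 2 × 10^8 m
rₐ = 600 Mm = 6 × 10^8 m
rₚvₚ = rₐvₐ  ⇒  vₚ/vₐ = rₐ/rₚ
vₚ/vₐ = (6 × 10^8) / (2 × 10^8) = 3

Final answer: vₚ/vₐ = 3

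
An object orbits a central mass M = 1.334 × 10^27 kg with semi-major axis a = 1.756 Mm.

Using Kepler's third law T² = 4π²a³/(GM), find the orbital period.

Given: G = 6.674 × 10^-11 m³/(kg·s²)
M = 1.334 × 10^27 kg
GM = G × M = 6.674 × 10^-11 × 1.334 × 10^27 = 8.90312 × 10^16 m³/s²
a = 1.756 Mm = 1.756 × 10^6 m
a³ = 5.41469 × 10^18 m³
T = 2π √(a³/GM) = 2π √((5.41469 × 10^18) / (8.90312 × 10^16)) = 2π × 7.79858 s
T = 48.9999 s ≈ 49 seconds

Final answer: 49 seconds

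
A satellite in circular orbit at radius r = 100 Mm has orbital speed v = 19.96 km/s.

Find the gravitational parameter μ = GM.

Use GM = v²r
r = 100 Mm = 1 × 10^8 m
v = 19.96 km/s = 19960 m/s
v² = 3.98402 × 10^8 m²/s²
GM = v²r = 3.98402 × 10^8 × 1 × 10^8 = 3.98402 × 10^16 m³/s²
GM ≈ 3.984 × 10^16 m³/s²

Final answer: GM = 3.984 × 10^16 m³/s²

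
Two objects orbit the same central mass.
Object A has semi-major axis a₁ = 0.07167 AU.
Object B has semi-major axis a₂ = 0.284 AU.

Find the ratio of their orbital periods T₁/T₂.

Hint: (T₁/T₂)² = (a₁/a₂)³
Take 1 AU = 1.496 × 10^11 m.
a₁ = 0.07167 AU = 1.07218 × 10^10 m
a₂ = 0.284 AU = 4.24864 × 10^10 m
a₁/a₂ = 0.252359
T₁/T₂ = (a₁/a₂)^(3/2) = (0.252359)^1.5 = 0.126774

Final answer: T₁/T₂ = 0.1268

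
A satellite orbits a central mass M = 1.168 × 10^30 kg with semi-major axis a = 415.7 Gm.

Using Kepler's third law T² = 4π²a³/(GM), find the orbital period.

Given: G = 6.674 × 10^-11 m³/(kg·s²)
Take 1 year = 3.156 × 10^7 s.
M = 1.168 × 10^30 kg
GM = G × M = 6.674 × 10^-11 × 1.168 × 10^30 = 7.79523 × 10^19 m³/s²
a = 415.7 Gm = 4.157 × 10^11 m
a³ = 7.18357 × 10^34 m³
T = 2π √(a³/GM) = 2π √((7.18357 × 10^34) / (7.79523 × 10^19)) = 2π × 3.03568 × 10^7 s
T = 1.90737 × 10^8 s ≈ 6.044 years

Final answer: 6.044 years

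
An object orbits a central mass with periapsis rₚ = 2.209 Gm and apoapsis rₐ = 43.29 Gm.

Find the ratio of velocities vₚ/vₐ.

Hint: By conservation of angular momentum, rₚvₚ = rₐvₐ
rₚ = 2.209 Gm = 2.209 × 10^9 m
rₐ = 43.29 Gm = 4.329 × 10^10 m
rₚvₚ = rₐvₐ  ⇒  vₚ/vₐ = rₐ/rₚ
vₚ/vₐ = (4.329 × 10^10) / (2.209 × 10^9) = 19.5971

Final answer: vₚ/vₐ = 19.6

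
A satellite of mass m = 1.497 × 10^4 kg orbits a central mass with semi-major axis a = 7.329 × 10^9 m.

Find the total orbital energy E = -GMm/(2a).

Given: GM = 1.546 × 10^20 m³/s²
a = 7.329 × 10^9 m
GM = 1.546 × 10^20 m³/s²
2a = 1.4658 × 10^10 m
GMm = 1.546 × 10^20 × 14970 = 2.31436 × 10^24 m³·kg/s²
E = −GMm/(2a) = -1.57891 × 10^14 J ≈ -157.9 TJ

Final answer: -157.9 TJ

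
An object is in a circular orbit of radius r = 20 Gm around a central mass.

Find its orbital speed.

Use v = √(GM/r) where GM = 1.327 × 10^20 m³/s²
r = 20 Gm = 2 × 10^10 m
GM = 1.327 × 10^20 m³/s²
GM/r = (1.327 × 10^20) / (2 × 10^10) = 6.635 × 10^9 m²/s²
v = √(GM/r) = 81455.5 m/s ≈ 81.46 km/s

Final answer: 81.46 km/s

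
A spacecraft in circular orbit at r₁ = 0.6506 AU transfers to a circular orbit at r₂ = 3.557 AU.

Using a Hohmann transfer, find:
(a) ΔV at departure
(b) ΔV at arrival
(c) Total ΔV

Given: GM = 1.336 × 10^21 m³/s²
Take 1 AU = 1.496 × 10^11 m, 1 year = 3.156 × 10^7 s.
r₁ = 0.6506 AU = 9.73298 × 10^10 m
r₂ = 3.557 AU = 5.32127 × 10^11 m
GM = 1.336 × 10^21 m³/s²
Transfer ellipse: a_t = (r₁ + r₂)/2 = 3.14728 × 10^11 m
Circular speed at r₁: v₁ = √(GM/r₁) = 117160 m/s
Transfer speed at r₁ (periapsis): v₁ₜ = √(GM(2/r₁ − 1/a_t)) = 152342 m/s
(a) ΔV₁ = v₁ₜ − v₁ = 35181.9 m/s ≈ 7.422 AU/year
Circular speed at r₂: v₂ = √(GM/r₂) = 50106.7 m/s
Transfer speed at r₂ (apoapsis): v₂ₜ = √(GM(2/r₂ − 1/a_t)) = 27864.4 m/s
(b) ΔV₂ = v₂ − v₂ₜ = 22242.2 m/s ≈ 4.692 AU/year
(c) ΔV_total = ΔV₁ + ΔV₂ = 57424.1 m/s ≈ 12.11 AU/year

Final answer:
(a) ΔV₁ = 7.422 AU/year
(b) ΔV₂ = 4.692 AU/year
(c) ΔV_total = 12.11 AU/year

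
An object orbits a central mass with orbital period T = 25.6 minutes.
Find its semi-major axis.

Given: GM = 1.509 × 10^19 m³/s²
T = 25.6 minutes = 1536 s
GM = 1.509 × 10^19 m³/s²
Kepler's third law: a³ = GM T² / (4π²)
T² = 2.3593 × 10^6 s²
a³ = (1.509 × 10^19) × (2.3593 × 10^6) / (4π²) = 9.01804 × 10^23 m³
a = (a³)^(1/3) = 9.66134 × 10^7 m ≈ 96.61 Mm

Final answer: 96.61 Mm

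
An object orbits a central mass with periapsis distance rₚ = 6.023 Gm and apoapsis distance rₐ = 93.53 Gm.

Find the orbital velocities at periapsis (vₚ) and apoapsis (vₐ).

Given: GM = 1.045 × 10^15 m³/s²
rₚ = 6.023 Gm = 6.023 × 10^9 m
rₐ = 93.53 Gm = 9.353 × 10^10 m
GM = 1.045 × 10^15 m³/s²
a = (rₚ + rₐ)/2 = 4.97765 × 10^10 m
Vis-viva: v² = GM (2/r − 1/a)
vₚ² = 1.045 × 10^15 × (3.3206 × 10^-10 − 2.00898 × 10^-11) = 326009 m²/s²
vₚ = 570.972 m/s ≈ 571 m/s
vₐ² = 1.045 × 10^15 × (2.13835 × 10^-11 − 2.00898 × 10^-11) = 1351.93 m²/s²
vₐ = 36.7686 m/s ≈ 36.77 m/s

Final answer: vₚ = 571 m/s, vₐ = 36.77 m/s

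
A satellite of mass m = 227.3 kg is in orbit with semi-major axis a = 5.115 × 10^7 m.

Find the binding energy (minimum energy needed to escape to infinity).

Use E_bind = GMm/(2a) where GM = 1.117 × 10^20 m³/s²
a = 5.115 × 10^7 m
GM = 1.117 × 10^20 m³/s²
m = 227.3 kg
GMm = 1.117 × 10^20 × 227.3 = 2.53894 × 10^22 m³·kg/s²
2a = 1.023 × 10^8 m
E_bind = GMm/(2a) = 2.48186 × 10^14 J ≈ 248.2 TJ

Final answer: 248.2 TJ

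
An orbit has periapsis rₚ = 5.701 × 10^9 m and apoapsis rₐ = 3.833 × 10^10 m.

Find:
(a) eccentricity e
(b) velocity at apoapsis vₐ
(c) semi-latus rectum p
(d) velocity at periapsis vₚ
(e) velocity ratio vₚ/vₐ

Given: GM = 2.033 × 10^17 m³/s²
rₚ = 5.701 × 10^9 m
rₐ = 3.833 × 10^10 m
GM = 2.033 × 10^17 m³/s²
a = (rₚ + rₐ)/2 = 2.20155 × 10^10 m
e = (rₐ − rₚ)/(rₐ + rₚ) = (3.2629 × 10^10) / (4.4031 × 10^10) = 0.741046
(a) e = 0.741046 ≈ 0.741
(b) vₐ² = GM (2/rₐ − 1/a) = 2.033 × 10^17 × (5.21785 × 10^-11 − 4.54225 × 10^-11) = 1.37348 × 10^6 m²/s²;  vₐ = 1171.95 m/s ≈ 1.172 km/s
(c) 1 − e² = 0.450851;  p = a(1 − e²) = 2.20155 × 10^10 × 0.450851 = 9.9257 × 10^9 m ≈ 9.926 × 10^9 m
(d) vₚ² = GM (2/rₚ − 1/a) = 2.033 × 10^17 × (3.50816 × 10^-10 − 4.54225 × 10^-11) = 6.20864 × 10^7 m²/s²;  vₚ = 7879.49 m/s ≈ 7.879 km/s
(e) vₚ/vₐ = rₐ/rₚ (angular momentum) = (3.833 × 10^10) / (5.701 × 10^9) = 6.72338 ≈ 6.723

Final answer:
(a) eccentricity e = 0.741
(b) velocity at apoapsis vₐ = 1.172 km/s
(c) semi-latus rectum p = 9.926 × 10^9 m
(d) velocity at periapsis vₚ = 7.879 km/s
(e) velocity ratio vₚ/vₐ = 6.723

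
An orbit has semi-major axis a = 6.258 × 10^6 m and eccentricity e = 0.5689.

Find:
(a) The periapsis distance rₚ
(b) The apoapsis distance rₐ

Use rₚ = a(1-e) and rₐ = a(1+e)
a = 6.258 × 10^6 m
e = 0.5689:  1 − e = 0.4311,  1 + e = 1.5689
(a) rₚ = a(1 − e) = 6.258 × 10^6 m × 0.4311 = 2.69782 × 10^6 m ≈ 2.698 × 10^6 m
(b) rₐ = a(1 + e) = 6.258 × 10^6 m × 1.5689 = 9.81818 × 10^6 m ≈ 9.818 × 10^6 m

Final answer:
(a) rₚ = 2.698 × 10^6 m
(b) rₐ = 9.818 × 10^6 m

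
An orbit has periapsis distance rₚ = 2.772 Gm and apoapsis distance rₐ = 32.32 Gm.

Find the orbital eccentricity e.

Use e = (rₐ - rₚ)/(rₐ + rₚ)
rₚ = 2.772 Gm = 2.772 × 10^9 m
rₐ = 32.32 Gm = 3.232 × 10^10 m
rₐ − rₚ = 2.9548 × 10^10 m
rₐ + rₚ = 3.5092 × 10^10 m
e = (rₐ − rₚ)/(rₐ + rₚ) = 0.842015

Final answer: e = 0.842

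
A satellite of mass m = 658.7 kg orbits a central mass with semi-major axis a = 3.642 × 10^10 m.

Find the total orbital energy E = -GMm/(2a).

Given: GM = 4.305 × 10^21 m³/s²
a = 3.642 × 10^10 m
GM = 4.305 × 10^21 m³/s²
2a = 7.284 × 10^10 m
GMm = 4.305 × 10^21 × 658.7 = 2.8357 × 10^24 m³·kg/s²
E = −GMm/(2a) = -3.89306 × 10^13 J ≈ -38.93 TJ

Final answer: -38.93 TJ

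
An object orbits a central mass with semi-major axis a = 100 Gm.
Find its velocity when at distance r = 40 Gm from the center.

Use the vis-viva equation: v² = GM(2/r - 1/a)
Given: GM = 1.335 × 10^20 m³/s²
a = 100 Gm = 1 × 10^11 m
r = 40 Gm = 4 × 10^10 m
GM = 1.335 × 10^20 m³/s²
2/r − 1/a = 5 × 10^-11 − 1 × 10^-11 = 4 × 10^-11 m⁻¹
v² = GM (2/r − 1/a) = 5.34 × 10^9 m²/s²
v = 73075.3 m/s ≈ 73.08 km/s

Final answer: 73.08 km/s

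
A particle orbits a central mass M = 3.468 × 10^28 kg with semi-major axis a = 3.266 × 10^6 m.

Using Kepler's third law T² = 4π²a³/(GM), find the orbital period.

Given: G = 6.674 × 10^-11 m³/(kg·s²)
M = 3.468 × 10^28 kg
GM = G × M = 6.674 × 10^-11 × 3.468 × 10^28 = 2.31454 × 10^18 m³/s²
a = 3.266 × 10^6 m
a³ = 3.48376 × 10^19 m³
T = 2π √(a³/GM) = 2π √((3.48376 × 10^19) / (2.31454 × 10^18)) = 2π × 3.87964 s
T = 24.3765 s ≈ 24.38 seconds

Final answer: 24.38 seconds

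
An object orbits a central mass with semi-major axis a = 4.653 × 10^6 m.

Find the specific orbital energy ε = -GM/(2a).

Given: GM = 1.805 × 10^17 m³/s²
a = 4.653 × 10^6 m
GM = 1.805 × 10^17 m³/s²
2a = 9.306 × 10^6 m
ε = −GM/(2a) = -1.93961 × 10^10 J/kg ≈ -19.4 GJ/kg

Final answer: -19.4 GJ/kg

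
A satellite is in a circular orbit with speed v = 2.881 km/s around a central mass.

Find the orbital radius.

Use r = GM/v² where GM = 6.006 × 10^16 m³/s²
v = 2.881 km/s = 2881 m/s
GM = 6.006 × 10^16 m³/s²
v² = 8.30016 × 10^6 m²/s²
r = GM/v² = (6.006 × 10^16) / (8.30016 × 10^6) = 7.236 × 10^9 m ≈ 7.236 × 10^9 m

Final answer: 7.236 × 10^9 m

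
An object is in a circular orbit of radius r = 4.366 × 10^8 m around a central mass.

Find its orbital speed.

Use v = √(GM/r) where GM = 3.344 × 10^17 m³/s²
r = 4.366 × 10^8 m
GM = 3.344 × 10^17 m³/s²
GM/r = (3.344 × 10^17) / (4.366 × 10^8) = 7.65918 × 10^8 m²/s²
v = √(GM/r) = 27675.2 m/s ≈ 27.68 km/s

Final answer: 27.68 km/s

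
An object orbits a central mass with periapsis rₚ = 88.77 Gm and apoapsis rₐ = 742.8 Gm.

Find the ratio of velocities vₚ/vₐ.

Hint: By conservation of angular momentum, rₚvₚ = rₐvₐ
rₚ = 88.77 Gm = 8.877 × 10^10 m
rₐ = 742.8 Gm = 7.428 × 10^11 m
rₚvₚ = rₐvₐ  ⇒  vₚ/vₐ = rₐ/rₚ
vₚ/vₐ = (7.428 × 10^11) / (8.877 × 10^10) = 8.36769

Final answer: vₚ/vₐ = 8.368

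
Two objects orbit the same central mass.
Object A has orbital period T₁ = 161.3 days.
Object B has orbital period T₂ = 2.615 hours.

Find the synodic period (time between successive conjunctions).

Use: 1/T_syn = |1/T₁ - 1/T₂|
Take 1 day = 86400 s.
T₁ = 161.3 days = 1.39363 × 10^7 s
T₂ = 2.615 hours = 9414 s
1/T₁ = 7.1755 × 10^-8 s⁻¹
1/T₂ = 0.000106225 s⁻¹
|1/T₁ − 1/T₂| = 0.000106153 s⁻¹
T_syn = 1 / |1/T₁ − 1/T₂| = 9420.36 s ≈ 2.617 hours

Final answer: T_syn = 2.617 hours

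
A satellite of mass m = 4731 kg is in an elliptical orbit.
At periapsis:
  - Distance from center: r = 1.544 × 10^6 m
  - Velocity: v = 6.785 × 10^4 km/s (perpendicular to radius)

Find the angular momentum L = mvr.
r = 1.544 × 10^6 m
v = 6.785 × 10^4 km/s = 6.785 × 10^7 m/s
vr = 6.785 × 10^7 × 1.544 × 10^6 = 1.0476 × 10^14 m²/s
L = m × vr = 4731 × 1.0476 × 10^14 = 4.95621 × 10^17 kg·m²/s ≈ 4.956 × 10^17 kg·m²/s

Final answer: L = 4.956 × 10^17 kg·m²/s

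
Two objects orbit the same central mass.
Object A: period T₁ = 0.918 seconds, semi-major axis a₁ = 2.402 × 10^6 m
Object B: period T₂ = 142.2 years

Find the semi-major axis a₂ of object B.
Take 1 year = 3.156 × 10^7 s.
T₁ = 0.918 seconds
T₂ = 142.2 years = 4.48783 × 10^9 s
a₁ = 2.402 × 10^6 m
Kepler's third law: (T₂/T₁)² = (a₂/a₁)³  ⇒  a₂ = a₁ (T₂/T₁)^(2/3)
T₂/T₁ = 4.88871 × 10^9
(T₂/T₁)^(2/3) = 2.88047 × 10^6
a₂ = 2.402 × 10^6 m × 2.88047 × 10^6 = 6.91888 × 10^12 m ≈ 6.919 × 10^12 m

Final answer: a₂ = 6.919 × 10^12 m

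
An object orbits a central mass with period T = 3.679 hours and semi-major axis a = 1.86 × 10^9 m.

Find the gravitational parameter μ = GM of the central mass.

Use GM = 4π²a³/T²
T = 3.679 hours = 13244.4 s
a = 1.86 × 10^9 m
a³ = 6.43486 × 10^27 m³
T² = 1.75414 × 10^8 s²
GM = 4π² × (6.43486 × 10^27) / (1.75414 × 10^8) = 1.44822 × 10^21 m³/s²
GM ≈ 1.448 × 10^21 m³/s²

Final answer: GM = 1.448 × 10^21 m³/s²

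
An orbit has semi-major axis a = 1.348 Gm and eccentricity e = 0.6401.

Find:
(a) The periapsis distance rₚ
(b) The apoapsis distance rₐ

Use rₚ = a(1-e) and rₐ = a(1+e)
a = 1.348 Gm = 1.348 × 10^9 m
e = 0.6401:  1 − e = 0.3599,  1 + e = 1.6401
(a) rₚ = a(1 − e) = 1.348 × 10^9 m × 0.3599 = 4.85145 × 10^8 m ≈ 485.1 Mm
(b) rₐ = a(1 + e) = 1.348 × 10^9 m × 1.6401 = 2.21085 × 10^9 m ≈ 2.211 Gm

Final answer:
(a) rₚ = 485.1 Mm
(b) rₐ = 2.211 Gm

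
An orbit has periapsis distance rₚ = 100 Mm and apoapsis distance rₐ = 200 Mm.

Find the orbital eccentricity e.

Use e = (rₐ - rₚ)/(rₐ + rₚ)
rₚ = 100 Mm = 1 × 10^8 m
rₐ = 200 Mm = 2 × 10^8 m
rₐ − rₚ = 1 × 10^8 m
rₐ + rₚ = 3 × 10^8 m
e = (rₐ − rₚ)/(rₐ + rₚ) = 0.333333

Final answer: e = 0.3333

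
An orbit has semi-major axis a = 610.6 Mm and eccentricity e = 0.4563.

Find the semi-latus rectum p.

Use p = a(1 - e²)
a = 610.6 Mm = 6.106 × 10^8 m
e = 0.4563,  e² = 0.20821,  1 − e² = 0.79179
p = a(1 − e²) = 6.106 × 10^8 m × 0.79179 = 4.83467 × 10^8 m ≈ 483.5 Mm

Final answer: p = 483.5 Mm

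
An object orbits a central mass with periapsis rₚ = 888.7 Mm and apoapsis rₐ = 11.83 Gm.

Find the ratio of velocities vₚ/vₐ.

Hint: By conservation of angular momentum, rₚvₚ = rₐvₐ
rₚ = 888.7 Mm = 8.887 × 10^8 m
rₐ = 11.83 Gm = 1.183 × 10^10 m
rₚvₚ = rₐvₐ  ⇒  vₚ/vₐ = rₐ/rₚ
vₚ/vₐ = (1.183 × 10^10) / (8.887 × 10^8) = 13.3116

Final answer: vₚ/vₐ = 13.31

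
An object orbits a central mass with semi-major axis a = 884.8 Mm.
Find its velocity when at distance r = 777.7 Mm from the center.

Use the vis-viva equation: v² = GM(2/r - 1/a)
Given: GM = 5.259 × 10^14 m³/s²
a = 884.8 Mm = 8.848 × 10^8 m
r = 777.7 Mm = 7.777 × 10^8 m
GM = 5.259 × 10^14 m³/s²
2/r − 1/a = 2.57169 × 10^-9 − 1.1302 × 10^-9 = 1.44149 × 10^-9 m⁻¹
v² = GM (2/r − 1/a) = 758078 m²/s²
v = 870.677 m/s ≈ 870.7 m/s

Final answer: 870.7 m/s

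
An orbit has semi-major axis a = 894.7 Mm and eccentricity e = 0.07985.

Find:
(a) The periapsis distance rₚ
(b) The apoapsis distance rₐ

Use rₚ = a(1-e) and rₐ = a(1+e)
a = 894.7 Mm = 8.947 × 10^8 m
e = 0.07985:  1 − e = 0.92015,  1 + e = 1.07985
(a) rₚ = a(1 − e) = 8.947 × 10^8 m × 0.92015 = 8.23258 × 10^8 m ≈ 823.3 Mm
(b) rₐ = a(1 + e) = 8.947 × 10^8 m × 1.07985 = 9.66142 × 10^8 m ≈ 966.1 Mm

Final answer:
(a) rₚ = 823.3 Mm
(b) rₐ = 966.1 Mm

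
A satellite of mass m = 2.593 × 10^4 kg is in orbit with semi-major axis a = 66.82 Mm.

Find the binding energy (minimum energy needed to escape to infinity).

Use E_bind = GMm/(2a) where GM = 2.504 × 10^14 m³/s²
a = 66.82 Mm = 6.682 × 10^7 m
GM = 2.504 × 10^14 m³/s²
m = 2.593 × 10^4 kg
GMm = 2.504 × 10^14 × 25930 = 6.49287 × 10^18 m³·kg/s²
2a = 1.3364 × 10^8 m
E_bind = GMm/(2a) = 4.85848 × 10^10 J ≈ 48.58 GJ

Final answer: 48.58 GJ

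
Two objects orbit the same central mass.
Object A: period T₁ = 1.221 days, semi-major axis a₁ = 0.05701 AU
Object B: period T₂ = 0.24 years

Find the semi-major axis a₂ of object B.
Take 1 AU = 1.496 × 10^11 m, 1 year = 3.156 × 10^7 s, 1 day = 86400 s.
T₁ = 1.221 days = 105494 s
T₂ = 0.24 years = 7.5744 × 10^6 s
a₁ = 0.05701 AU = 8.5287 × 10^9 m
Kepler's third law: (T₂/T₁)² = (a₂/a₁)³  ⇒  a₂ = a₁ (T₂/T₁)^(2/3)
T₂/T₁ = 71.7991
(T₂/T₁)^(2/3) = 17.2748
a₂ = 8.5287 × 10^9 m × 17.2748 = 1.47331 × 10^11 m ≈ 0.9848 AU

Final answer: a₂ = 0.9848 AU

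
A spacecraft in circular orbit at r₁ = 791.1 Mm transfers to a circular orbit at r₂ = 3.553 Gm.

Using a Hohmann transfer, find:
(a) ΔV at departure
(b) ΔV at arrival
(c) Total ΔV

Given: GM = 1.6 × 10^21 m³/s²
r₁ = 791.1 Mm = 7.911 × 10^8 m
r₂ = 3.553 Gm = 3.553 × 10^9 m
GM = 1.6 × 10^21 m³/s²
Transfer ellipse: a_t = (r₁ + r₂)/2 = 2.17205 × 10^9 m
Circular speed at r₁: v₁ = √(GM/r₁) = 1.42215 × 10^6 m/s
Transfer speed at r₁ (periapsis): v₁ₜ = √(GM(2/r₁ − 1/a_t)) = 1.81889 × 10^6 m/s
(a) ΔV₁ = v₁ₜ − v₁ = 396746 m/s ≈ 396.7 km/s
Circular speed at r₂: v₂ = √(GM/r₂) = 671062 m/s
Transfer speed at r₂ (apoapsis): v₂ₜ = √(GM(2/r₂ − 1/a_t)) = 404989 m/s
(b) ΔV₂ = v₂ − v₂ₜ = 266073 m/s ≈ 266.1 km/s
(c) ΔV_total = ΔV₁ + ΔV₂ = 662819 m/s ≈ 662.8 km/s

Final answer:
(a) ΔV₁ = 396.7 km/s
(b) ΔV₂ = 266.1 km/s
(c) ΔV_total = 662.8 km/s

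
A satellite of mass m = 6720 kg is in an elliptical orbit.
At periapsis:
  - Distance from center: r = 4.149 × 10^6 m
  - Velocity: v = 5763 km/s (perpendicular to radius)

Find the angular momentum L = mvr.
r = 4.149 × 10^6 m
v = 5763 km/s = 5.763 × 10^6 m/s
vr = 5.763 × 10^6 × 4.149 × 10^6 = 2.39107 × 10^13 m²/s
L = m × vr = 6720 × 2.39107 × 10^13 = 1.6068 × 10^17 kg·m²/s ≈ 1.607 × 10^17 kg·m²/s

Final answer: L = 1.607 × 10^17 kg·m²/s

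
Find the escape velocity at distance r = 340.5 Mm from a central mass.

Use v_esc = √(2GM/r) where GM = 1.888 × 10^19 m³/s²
r = 340.5 Mm = 3.405 × 10^8 m
GM = 1.888 × 10^19 m³/s²
2GM/r = 2 × (1.888 × 10^19) / (3.405 × 10^8) = 1.10896 × 10^11 m²/s²
v_esc = √(2GM/r) = 333010 m/s ≈ 333 km/s

Final answer: 333 km/s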